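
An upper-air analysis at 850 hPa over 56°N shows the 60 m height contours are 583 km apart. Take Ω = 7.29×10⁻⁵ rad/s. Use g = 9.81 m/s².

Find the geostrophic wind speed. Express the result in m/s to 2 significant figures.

8.4 m/s

Coriolis parameter at 56°N:
f = 2Ω sin φ = 2 × 7.29×10⁻⁵ × sin 56° = 1.21×10⁻⁴ s⁻¹
Height gradient: |∂Z/∂n| = 60 m / 583000 m = 1.03×10⁻⁴
On a pressure surface, geostrophic balance gives V_g = (g/f)|∂Z/∂n|:
V_g = 9.81 × 1.03×10⁻⁴ / 1.21×10⁻⁴ = 8.35 m/s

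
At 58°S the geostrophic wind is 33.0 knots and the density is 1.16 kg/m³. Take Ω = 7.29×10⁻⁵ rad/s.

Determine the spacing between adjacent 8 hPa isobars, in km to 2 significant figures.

330 km

Coriolis parameter at 58°S:
f = 2Ω sin φ = 2 × 7.29×10⁻⁵ × sin 58° = 1.24×10⁻⁴ s⁻¹
Wind speed in SI: 33.0 knots = 17.0 m/s
Geostrophic balance rearranged: |∂P/∂n| = f ρ V_g
|∂P/∂n| = 1.24×10⁻⁴ × 1.16 × 17.0 = 2.43×10⁻³ Pa/m
Isobar spacing: Δn = ΔP/|∂P/∂n| = 800 Pa / 2.43×10⁻³ Pa/m = 328550 m ≈ 330 km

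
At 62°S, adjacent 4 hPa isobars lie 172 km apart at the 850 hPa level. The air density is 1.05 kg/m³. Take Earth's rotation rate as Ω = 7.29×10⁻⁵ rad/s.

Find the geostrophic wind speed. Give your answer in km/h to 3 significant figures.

Coriolis parameter at 62°S:
f = 2Ω sin φ = 2 × 7.29×10⁻⁵ × sin 62° = 1.29×10⁻⁴ s⁻¹
Pressure gradient: |∂P/∂n| = 400 Pa / 172000 m = 2.33×10⁻³ Pa/m
Geostrophic balance (pressure-gradient force = Coriolis force):
V_g = (1/(fρ)) |∂P/∂n| = 2.33×10⁻³ / (1.29×10⁻⁴ × 1.05) = 17.2 m/s
Converting: 17.2 m/s × 3.6 = 61.9 km/h

61.9 km/h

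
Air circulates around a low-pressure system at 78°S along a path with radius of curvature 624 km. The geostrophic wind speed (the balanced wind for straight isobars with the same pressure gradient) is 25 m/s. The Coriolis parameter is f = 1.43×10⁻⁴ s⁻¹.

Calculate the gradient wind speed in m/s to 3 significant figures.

20.4 m/s

Around a low, centrifugal force acts outward with Coriolis, so pressure-gradient force balances both:
(1/ρ)|∂P/∂n| = fV + V²/R  →  V² + fR·V − fR·V_g = 0
With fR = 1.43×10⁻⁴ × 624×10³ m = 89.2 m/s:
V = [−fR + √((fR)² + 4 fR V_g)]/2 = [−89.2 + √(89.2² + 4×89.2×25)]/2 = 20.4 m/s
Subgeostrophic (V < V_g = 25 m/s), as expected around a low.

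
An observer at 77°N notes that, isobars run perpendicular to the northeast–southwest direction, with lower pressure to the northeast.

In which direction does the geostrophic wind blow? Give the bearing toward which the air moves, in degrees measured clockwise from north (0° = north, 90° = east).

135°

The pressure-gradient force points toward the northeast (bearing 045°).
Geostrophic balance: in the Northern Hemisphere the Coriolis force deflects motion to the right, so the geostrophic wind blows 90° to the right of the pressure-gradient force (low pressure on the left).
Rotating 045° by 90° clockwise gives 135° — the wind blows toward the southeast.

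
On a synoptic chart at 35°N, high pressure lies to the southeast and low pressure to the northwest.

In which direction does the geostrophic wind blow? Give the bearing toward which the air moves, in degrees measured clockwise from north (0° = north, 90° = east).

045°

The pressure-gradient force points toward the northwest (bearing 315°).
Geostrophic balance: in the Northern Hemisphere the Coriolis force deflects motion to the right, so the geostrophic wind blows 90° to the right of the pressure-gradient force (low pressure on the left).
Rotating 315° by 90° clockwise gives 045° — the wind blows toward the northeast.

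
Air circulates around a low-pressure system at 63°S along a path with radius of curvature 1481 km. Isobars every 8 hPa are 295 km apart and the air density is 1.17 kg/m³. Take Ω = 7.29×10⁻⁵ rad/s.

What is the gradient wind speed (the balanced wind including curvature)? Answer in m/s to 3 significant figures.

16.4 m/s

Coriolis parameter at 63°S:
f = 2Ω sin φ = 2 × 7.29×10⁻⁵ × sin 63° = 1.30×10⁻⁴ s⁻¹
Pressure gradient: |∂P/∂n| = 800 Pa / 295000 m = 2.71×10⁻³ Pa/m
Geostrophic speed: V_g = |∂P/∂n|/(fρ) = 2.71×10⁻³/(1.30×10⁻⁴ × 1.17) = 17.8 m/s
Around a low, centrifugal force acts outward with Coriolis, so pressure-gradient force balances both:
(1/ρ)|∂P/∂n| = fV + V²/R  →  V² + fR·V − fR·V_g = 0
With fR = 1.30×10⁻⁴ × 1481×10³ m = 192 m/s:
V = [−fR + √((fR)² + 4 fR V_g)]/2 = [−192 + √(192² + 4×192×17.8)]/2 = 16.4 m/s
Subgeostrophic (V < V_g = 17.8 m/s), as expected around a low.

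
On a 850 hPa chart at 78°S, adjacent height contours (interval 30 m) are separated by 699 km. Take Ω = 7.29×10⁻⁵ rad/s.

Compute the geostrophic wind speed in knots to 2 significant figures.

Coriolis parameter at 78°S:
f = 2Ω sin φ = 2 × 7.29×10⁻⁵ × sin 78° = 1.43×10⁻⁴ s⁻¹
Height gradient: |∂Z/∂n| = 30 m / 699000 m = 4.29×10⁻⁵
On a pressure surface, geostrophic balance gives V_g = (g/f)|∂Z/∂n|:
V_g = 9.81 × 4.29×10⁻⁵ / 1.43×10⁻⁴ = 2.95 m/s
Converting: 2.95 m/s × 1.944 = 5.7 knots

5.7 knots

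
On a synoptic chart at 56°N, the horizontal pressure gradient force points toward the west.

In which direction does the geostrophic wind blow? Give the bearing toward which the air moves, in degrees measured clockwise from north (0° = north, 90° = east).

000°

The pressure-gradient force points toward the west (bearing 270°).
Geostrophic balance: in the Northern Hemisphere the Coriolis force deflects motion to the right, so the geostrophic wind blows 90° to the right of the pressure-gradient force (low pressure on the left).
Rotating 270° by 90° clockwise gives 000° — the wind blows toward the north.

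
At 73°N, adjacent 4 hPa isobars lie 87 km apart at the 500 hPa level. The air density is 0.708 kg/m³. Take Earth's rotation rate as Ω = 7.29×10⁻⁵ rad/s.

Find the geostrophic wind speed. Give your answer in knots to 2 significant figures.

91 knots

Coriolis parameter at 73°N:
f = 2Ω sin φ = 2 × 7.29×10⁻⁵ × sin 73° = 1.39×10⁻⁴ s⁻¹
Pressure gradient: |∂P/∂n| = 400 Pa / 87000 m = 4.60×10⁻³ Pa/m
Geostrophic balance (pressure-gradient force = Coriolis force):
V_g = (1/(fρ)) |∂P/∂n| = 4.60×10⁻³ / (1.39×10⁻⁴ × 0.708) = 46.6 m/s
Converting: 46.6 m/s × 1.944 = 91 knots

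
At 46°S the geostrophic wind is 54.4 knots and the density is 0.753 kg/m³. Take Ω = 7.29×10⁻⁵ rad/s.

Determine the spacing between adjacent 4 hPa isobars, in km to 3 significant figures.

Coriolis parameter at 46°S:
f = 2Ω sin φ = 2 × 7.29×10⁻⁵ × sin 46° = 1.05×10⁻⁴ s⁻¹
Wind speed in SI: 54.4 knots = 28.0 m/s
Geostrophic balance rearranged: |∂P/∂n| = f ρ V_g
|∂P/∂n| = 1.05×10⁻⁴ × 0.753 × 28.0 = 2.21×10⁻³ Pa/m
Isobar spacing: Δn = ΔP/|∂P/∂n| = 400 Pa / 2.21×10⁻³ Pa/m = 180982 m ≈ 181 km

181 km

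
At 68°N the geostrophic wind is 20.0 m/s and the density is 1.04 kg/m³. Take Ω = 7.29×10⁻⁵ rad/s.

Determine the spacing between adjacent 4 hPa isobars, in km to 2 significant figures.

140 km

Coriolis parameter at 68°N:
f = 2Ω sin φ = 2 × 7.29×10⁻⁵ × sin 68° = 1.35×10⁻⁴ s⁻¹
Geostrophic balance rearranged: |∂P/∂n| = f ρ V_g
|∂P/∂n| = 1.35×10⁻⁴ × 1.04 × 20.0 = 2.81×10⁻³ Pa/m
Isobar spacing: Δn = ΔP/|∂P/∂n| = 400 Pa / 2.81×10⁻³ Pa/m = 142257 m ≈ 140 km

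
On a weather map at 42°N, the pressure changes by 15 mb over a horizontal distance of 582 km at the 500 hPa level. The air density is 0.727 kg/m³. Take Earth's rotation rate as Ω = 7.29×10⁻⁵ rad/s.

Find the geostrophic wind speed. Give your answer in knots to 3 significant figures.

70.6 knots

Coriolis parameter at 42°N:
f = 2Ω sin φ = 2 × 7.29×10⁻⁵ × sin 42° = 9.76×10⁻⁵ s⁻¹
Pressure gradient: |∂P/∂n| = 1500 Pa / 582000 m = 2.58×10⁻³ Pa/m
Geostrophic balance (pressure-gradient force = Coriolis force):
V_g = (1/(fρ)) |∂P/∂n| = 2.58×10⁻³ / (9.76×10⁻⁵ × 0.727) = 36.3 m/s
Converting: 36.3 m/s × 1.944 = 70.6 knots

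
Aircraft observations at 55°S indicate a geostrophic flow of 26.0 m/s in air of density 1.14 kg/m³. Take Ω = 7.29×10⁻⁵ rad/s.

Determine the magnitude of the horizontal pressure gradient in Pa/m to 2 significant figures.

Coriolis parameter at 55°S:
f = 2Ω sin φ = 2 × 7.29×10⁻⁵ × sin 55° = 1.19×10⁻⁴ s⁻¹
Geostrophic balance rearranged: |∂P/∂n| = f ρ V_g
|∂P/∂n| = 1.19×10⁻⁴ × 1.14 × 26.0 = 3.54×10⁻³ Pa/m

3.5×10⁻³ Pa/m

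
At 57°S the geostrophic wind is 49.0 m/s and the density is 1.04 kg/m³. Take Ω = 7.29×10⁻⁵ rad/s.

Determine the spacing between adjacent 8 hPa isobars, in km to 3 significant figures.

128 km

Coriolis parameter at 57°S:
f = 2Ω sin φ = 2 × 7.29×10⁻⁵ × sin 57° = 1.22×10⁻⁴ s⁻¹
Geostrophic balance rearranged: |∂P/∂n| = f ρ V_g
|∂P/∂n| = 1.22×10⁻⁴ × 1.04 × 49.0 = 6.23×10⁻³ Pa/m
Isobar spacing: Δn = ΔP/|∂P/∂n| = 800 Pa / 6.23×10⁻³ Pa/m = 128384 m ≈ 128 km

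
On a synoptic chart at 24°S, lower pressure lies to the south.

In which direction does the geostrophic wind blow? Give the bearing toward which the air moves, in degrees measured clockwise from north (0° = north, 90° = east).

090°

The pressure-gradient force points toward the south (bearing 180°).
Geostrophic balance: in the Southern Hemisphere the Coriolis force deflects motion to the left, so the geostrophic wind blows 90° to the left of the pressure-gradient force (low pressure on the right).
Rotating 180° by 90° counterclockwise gives 090° — the wind blows toward the east.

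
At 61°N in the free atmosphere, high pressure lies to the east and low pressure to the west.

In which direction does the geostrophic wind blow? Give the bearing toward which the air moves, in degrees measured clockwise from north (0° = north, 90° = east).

The pressure-gradient force points toward the west (bearing 270°).
Geostrophic balance: in the Northern Hemisphere the Coriolis force deflects motion to the right, so the geostrophic wind blows 90° to the right of the pressure-gradient force (low pressure on the left).
Rotating 270° by 90° clockwise gives 000° — the wind blows toward the north.

000°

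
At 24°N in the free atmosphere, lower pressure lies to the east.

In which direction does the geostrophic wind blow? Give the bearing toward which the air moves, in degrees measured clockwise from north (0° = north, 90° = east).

180°

The pressure-gradient force points toward the east (bearing 090°).
Geostrophic balance: in the Northern Hemisphere the Coriolis force deflects motion to the right, so the geostrophic wind blows 90° to the right of the pressure-gradient force (low pressure on the left).
Rotating 090° by 90° clockwise gives 180° — the wind blows toward the south.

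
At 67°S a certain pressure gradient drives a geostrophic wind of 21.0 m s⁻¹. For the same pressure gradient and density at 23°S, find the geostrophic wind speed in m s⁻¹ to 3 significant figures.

With the same pressure gradient and density, V_g ∝ 1/f ∝ 1/sin φ.
V₂ = V₁ · sin φ₁ / sin φ₂ = 21.0 × sin 67° / sin 23°
V₂ = 21.0 × 0.9205/0.3907 = 49.5 m s⁻¹

49.5 m s⁻¹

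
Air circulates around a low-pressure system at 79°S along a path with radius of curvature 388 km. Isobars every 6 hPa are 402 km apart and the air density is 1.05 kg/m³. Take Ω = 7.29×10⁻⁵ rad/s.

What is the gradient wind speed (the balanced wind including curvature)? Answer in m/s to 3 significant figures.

Coriolis parameter at 79°S:
f = 2Ω sin φ = 2 × 7.29×10⁻⁵ × sin 79° = 1.43×10⁻⁴ s⁻¹
Pressure gradient: |∂P/∂n| = 600 Pa / 402000 m = 1.49×10⁻³ Pa/m
Geostrophic speed: V_g = |∂P/∂n|/(fρ) = 1.49×10⁻³/(1.43×10⁻⁴ × 1.05) = 9.93 m/s
Around a low, centrifugal force acts outward with Coriolis, so pressure-gradient force balances both:
(1/ρ)|∂P/∂n| = fV + V²/R  →  V² + fR·V − fR·V_g = 0
With fR = 1.43×10⁻⁴ × 388×10³ m = 55.5 m/s:
V = [−fR + √((fR)² + 4 fR V_g)]/2 = [−55.5 + √(55.5² + 4×55.5×9.93)]/2 = 8.6 m/s
Subgeostrophic (V < V_g = 9.93 m/s), as expected around a low.

8.60 m/s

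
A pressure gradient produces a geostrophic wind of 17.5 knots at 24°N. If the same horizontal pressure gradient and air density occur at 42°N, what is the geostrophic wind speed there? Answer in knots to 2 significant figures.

With the same pressure gradient and density, V_g ∝ 1/f ∝ 1/sin φ.
V₂ = V₁ · sin φ₁ / sin φ₂ = 17.5 × sin 24° / sin 42°
V₂ = 17.5 × 0.4067/0.6691 = 11 knots

11 knots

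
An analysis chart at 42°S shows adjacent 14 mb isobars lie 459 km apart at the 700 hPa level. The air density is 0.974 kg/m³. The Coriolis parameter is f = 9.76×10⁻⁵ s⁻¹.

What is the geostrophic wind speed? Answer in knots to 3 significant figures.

62.4 knots

Pressure gradient: |∂P/∂n| = 1400 Pa / 459000 m = 3.05×10⁻³ Pa/m
Geostrophic balance (pressure-gradient force = Coriolis force):
V_g = (1/(fρ)) |∂P/∂n| = 3.05×10⁻³ / (9.76×10⁻⁵ × 0.974) = 32.1 m/s
Converting: 32.1 m/s × 1.944 = 62.4 knots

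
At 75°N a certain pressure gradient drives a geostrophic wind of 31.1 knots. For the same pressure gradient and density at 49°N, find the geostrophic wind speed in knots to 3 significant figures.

With the same pressure gradient and density, V_g ∝ 1/f ∝ 1/sin φ.
V₂ = V₁ · sin φ₁ / sin φ₂ = 31.1 × sin 75° / sin 49°
V₂ = 31.1 × 0.9659/0.7547 = 39.8 knots

39.8 knots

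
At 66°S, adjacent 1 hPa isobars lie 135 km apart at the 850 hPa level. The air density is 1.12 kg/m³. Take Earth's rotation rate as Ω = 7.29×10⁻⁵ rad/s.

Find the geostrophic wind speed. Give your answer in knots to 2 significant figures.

9.7 knots

Coriolis parameter at 66°S:
f = 2Ω sin φ = 2 × 7.29×10⁻⁵ × sin 66° = 1.33×10⁻⁴ s⁻¹
Pressure gradient: |∂P/∂n| = 100 Pa / 135000 m = 7.41×10⁻⁴ Pa/m
Geostrophic balance (pressure-gradient force = Coriolis force):
V_g = (1/(fρ)) |∂P/∂n| = 7.41×10⁻⁴ / (1.33×10⁻⁴ × 1.12) = 4.97 m/s
Converting: 4.97 m/s × 1.944 = 9.7 knots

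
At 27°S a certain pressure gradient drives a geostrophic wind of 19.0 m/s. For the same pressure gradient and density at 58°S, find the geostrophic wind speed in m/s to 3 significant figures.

10.2 m/s

With the same pressure gradient and density, V_g ∝ 1/f ∝ 1/sin φ.
V₂ = V₁ · sin φ₁ / sin φ₂ = 19.0 × sin 27° / sin 58°
V₂ = 19.0 × 0.4540/0.8480 = 10.2 m/s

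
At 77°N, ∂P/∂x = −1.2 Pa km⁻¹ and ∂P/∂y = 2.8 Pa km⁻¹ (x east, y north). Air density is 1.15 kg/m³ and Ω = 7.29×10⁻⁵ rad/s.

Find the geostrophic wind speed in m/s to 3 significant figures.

18.6 m/s

Coriolis parameter at 77°N:
f = 2Ω sin φ = 2 × 7.29×10⁻⁵ × sin 77° = 1.42×10⁻⁴ s⁻¹
Component geostrophic relations (x east, y north):
u_g = −(1/(fρ)) ∂P/∂y,  v_g = (1/(fρ)) ∂P/∂x
u_g = −(2.8×10⁻³)/(1.42×10⁻⁴ × 1.15) = −17.1 m/s;  v_g = (−1.2×10⁻³)/(1.42×10⁻⁴ × 1.15) = −7.35 m/s
|V_g| = √(u_g² + v_g²) = 18.6 m/s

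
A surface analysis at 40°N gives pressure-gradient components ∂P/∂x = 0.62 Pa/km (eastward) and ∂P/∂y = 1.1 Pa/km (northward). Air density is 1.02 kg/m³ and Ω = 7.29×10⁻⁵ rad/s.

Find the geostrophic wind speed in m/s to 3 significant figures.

13.2 m/s

Coriolis parameter at 40°N:
f = 2Ω sin φ = 2 × 7.29×10⁻⁵ × sin 40° = 9.37×10⁻⁵ s⁻¹
Component geostrophic relations (x east, y north):
u_g = −(1/(fρ)) ∂P/∂y,  v_g = (1/(fρ)) ∂P/∂x
u_g = −(1.1×10⁻³)/(9.37×10⁻⁵ × 1.02) = −11.5 m/s;  v_g = (0.62×10⁻³)/(9.37×10⁻⁵ × 1.02) = 6.49 m/s
|V_g| = √(u_g² + v_g²) = 13.2 m/s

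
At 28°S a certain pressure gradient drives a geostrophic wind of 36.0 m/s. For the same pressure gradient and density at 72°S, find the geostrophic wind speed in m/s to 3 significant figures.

17.8 m/s

With the same pressure gradient and density, V_g ∝ 1/f ∝ 1/sin φ.
V₂ = V₁ · sin φ₁ / sin φ₂ = 36.0 × sin 28° / sin 72°
V₂ = 36.0 × 0.4695/0.9511 = 17.8 m/s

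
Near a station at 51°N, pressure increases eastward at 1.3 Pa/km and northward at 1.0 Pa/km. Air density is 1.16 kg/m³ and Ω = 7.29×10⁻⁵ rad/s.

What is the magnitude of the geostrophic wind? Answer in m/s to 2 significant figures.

12 m/s

Coriolis parameter at 51°N:
f = 2Ω sin φ = 2 × 7.29×10⁻⁵ × sin 51° = 1.13×10⁻⁴ s⁻¹
Component geostrophic relations (x east, y north):
u_g = −(1/(fρ)) ∂P/∂y,  v_g = (1/(fρ)) ∂P/∂x
u_g = −(1.0×10⁻³)/(1.13×10⁻⁴ × 1.16) = −7.61 m/s;  v_g = (1.3×10⁻³)/(1.13×10⁻⁴ × 1.16) = 9.89 m/s
|V_g| = √(u_g² + v_g²) = 12.5 m/s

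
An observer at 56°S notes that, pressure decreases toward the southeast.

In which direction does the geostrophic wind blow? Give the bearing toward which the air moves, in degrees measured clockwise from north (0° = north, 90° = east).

045°

The pressure-gradient force points toward the southeast (bearing 135°).
Geostrophic balance: in the Southern Hemisphere the Coriolis force deflects motion to the left, so the geostrophic wind blows 90° to the left of the pressure-gradient force (low pressure on the right).
Rotating 135° by 90° counterclockwise gives 045° — the wind blows toward the northeast.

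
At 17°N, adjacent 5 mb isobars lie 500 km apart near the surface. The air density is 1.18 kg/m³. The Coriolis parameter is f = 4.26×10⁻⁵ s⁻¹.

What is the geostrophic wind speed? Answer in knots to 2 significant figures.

39 knots

Pressure gradient: |∂P/∂n| = 500 Pa / 500000 m = 1.00×10⁻³ Pa/m
Geostrophic balance (pressure-gradient force = Coriolis force):
V_g = (1/(fρ)) |∂P/∂n| = 1.00×10⁻³ / (4.26×10⁻⁵ × 1.18) = 19.9 m/s
Converting: 19.9 m/s × 1.944 = 39 knots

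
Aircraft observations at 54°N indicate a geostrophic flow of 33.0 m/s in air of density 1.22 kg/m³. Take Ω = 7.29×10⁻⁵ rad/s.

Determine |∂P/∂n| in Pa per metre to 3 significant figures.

Coriolis parameter at 54°N:
f = 2Ω sin φ = 2 × 7.29×10⁻⁵ × sin 54° = 1.18×10⁻⁴ s⁻¹
Geostrophic balance rearranged: |∂P/∂n| = f ρ V_g
|∂P/∂n| = 1.18×10⁻⁴ × 1.22 × 33.0 = 4.75×10⁻³ Pa/m

4.75×10⁻³ Pa/m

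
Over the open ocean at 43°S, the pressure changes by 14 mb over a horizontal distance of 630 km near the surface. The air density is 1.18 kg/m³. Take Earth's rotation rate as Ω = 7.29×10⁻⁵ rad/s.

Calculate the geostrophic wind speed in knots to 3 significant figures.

Coriolis parameter at 43°S:
f = 2Ω sin φ = 2 × 7.29×10⁻⁵ × sin 43° = 9.94×10⁻⁵ s⁻¹
Pressure gradient: |∂P/∂n| = 1400 Pa / 630000 m = 2.22×10⁻³ Pa/m
Geostrophic balance (pressure-gradient force = Coriolis force):
V_g = (1/(fρ)) |∂P/∂n| = 2.22×10⁻³ / (9.94×10⁻⁵ × 1.18) = 18.9 m/s
Converting: 18.9 m/s × 1.944 = 36.8 knots

36.8 knots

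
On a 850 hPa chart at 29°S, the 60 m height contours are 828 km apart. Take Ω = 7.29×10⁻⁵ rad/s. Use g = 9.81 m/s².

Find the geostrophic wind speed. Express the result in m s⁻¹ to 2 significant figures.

10 m s⁻¹

Coriolis parameter at 29°S:
f = 2Ω sin φ = 2 × 7.29×10⁻⁵ × sin 29° = 7.07×10⁻⁵ s⁻¹
Height gradient: |∂Z/∂n| = 60 m / 828000 m = 7.25×10⁻⁵
On a pressure surface, geostrophic balance gives V_g = (g/f)|∂Z/∂n|:
V_g = 9.81 × 7.25×10⁻⁵ / 7.07×10⁻⁵ = 10.1 m/s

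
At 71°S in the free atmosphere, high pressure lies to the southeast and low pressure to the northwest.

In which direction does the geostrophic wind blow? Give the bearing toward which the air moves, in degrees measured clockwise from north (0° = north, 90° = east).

The pressure-gradient force points toward the northwest (bearing 315°).
Geostrophic balance: in the Southern Hemisphere the Coriolis force deflects motion to the left, so the geostrophic wind blows 90° to the left of the pressure-gradient force (low pressure on the right).
Rotating 315° by 90° counterclockwise gives 225° — the wind blows toward the southwest.

225°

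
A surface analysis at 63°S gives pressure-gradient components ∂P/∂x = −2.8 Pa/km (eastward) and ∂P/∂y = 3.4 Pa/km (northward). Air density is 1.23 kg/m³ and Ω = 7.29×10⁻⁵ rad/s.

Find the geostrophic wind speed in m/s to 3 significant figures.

27.6 m/s

Coriolis parameter at 63°S:
f = 2Ω sin φ = 2 × 7.29×10⁻⁵ × sin 63° = 1.30×10⁻⁴ s⁻¹
In the Southern Hemisphere f is negative: f = −1.30×10⁻⁴ s⁻¹.
Component geostrophic relations (x east, y north):
u_g = −(1/(fρ)) ∂P/∂y,  v_g = (1/(fρ)) ∂P/∂x
u_g = −(3.4×10⁻³)/(−1.30×10⁻⁴ × 1.23) = 21.3 m/s;  v_g = (−2.8×10⁻³)/(−1.30×10⁻⁴ × 1.23) = 17.5 m/s
|V_g| = √(u_g² + v_g²) = 27.6 m/s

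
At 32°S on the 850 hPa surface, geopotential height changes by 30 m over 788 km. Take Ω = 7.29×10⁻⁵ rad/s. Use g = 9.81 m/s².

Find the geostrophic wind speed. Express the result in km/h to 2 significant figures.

17 km/h

Coriolis parameter at 32°S:
f = 2Ω sin φ = 2 × 7.29×10⁻⁵ × sin 32° = 7.73×10⁻⁵ s⁻¹
Height gradient: |∂Z/∂n| = 30 m / 788000 m = 3.81×10⁻⁵
On a pressure surface, geostrophic balance gives V_g = (g/f)|∂Z/∂n|:
V_g = 9.81 × 3.81×10⁻⁵ / 7.73×10⁻⁵ = 4.83 m/s
Converting: 4.83 m/s × 3.6 = 17 km/h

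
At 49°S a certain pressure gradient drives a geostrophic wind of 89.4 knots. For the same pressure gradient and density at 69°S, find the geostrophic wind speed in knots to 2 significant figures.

With the same pressure gradient and density, V_g ∝ 1/f ∝ 1/sin φ.
V₂ = V₁ · sin φ₁ / sin φ₂ = 89.4 × sin 49° / sin 69°
V₂ = 89.4 × 0.7547/0.9336 = 72 knots

72 knots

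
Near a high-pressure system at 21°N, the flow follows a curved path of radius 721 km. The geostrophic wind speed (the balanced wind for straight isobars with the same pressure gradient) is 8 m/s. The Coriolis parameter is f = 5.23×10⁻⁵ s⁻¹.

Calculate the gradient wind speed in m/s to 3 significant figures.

11.5 m/s

Around a high, pressure-gradient force acts outward with centrifugal, so Coriolis balances both:
fV = (1/ρ)|∂P/∂n| + V²/R  →  V² − fR·V + fR·V_g = 0
With fR = 5.23×10⁻⁵ × 721×10³ m = 37.7 m/s:
V = [fR − √((fR)² − 4 fR V_g)]/2 = [37.7 − √(37.7² − 4×37.7×8)]/2 = 11.5 m/s
Supergeostrophic (V > V_g = 8 m/s), as expected around a high.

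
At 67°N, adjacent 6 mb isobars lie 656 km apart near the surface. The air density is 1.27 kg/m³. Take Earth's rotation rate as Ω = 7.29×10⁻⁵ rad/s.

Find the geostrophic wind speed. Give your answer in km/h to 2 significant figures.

Coriolis parameter at 67°N:
f = 2Ω sin φ = 2 × 7.29×10⁻⁵ × sin 67° = 1.34×10⁻⁴ s⁻¹
Pressure gradient: |∂P/∂n| = 600 Pa / 656000 m = 9.15×10⁻⁴ Pa/m
Geostrophic balance (pressure-gradient force = Coriolis force):
V_g = (1/(fρ)) |∂P/∂n| = 9.15×10⁻⁴ / (1.34×10⁻⁴ × 1.27) = 5.37 m/s
Converting: 5.37 m/s × 3.6 = 19 km/h

19 km/h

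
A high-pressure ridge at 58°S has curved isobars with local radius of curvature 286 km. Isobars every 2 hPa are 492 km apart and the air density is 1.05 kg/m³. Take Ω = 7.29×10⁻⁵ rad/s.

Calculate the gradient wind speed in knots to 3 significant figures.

6.75 knots

Coriolis parameter at 58°S:
f = 2Ω sin φ = 2 × 7.29×10⁻⁵ × sin 58° = 1.24×10⁻⁴ s⁻¹
Pressure gradient: |∂P/∂n| = 200 Pa / 492000 m = 4.07×10⁻⁴ Pa/m
Geostrophic speed: V_g = |∂P/∂n|/(fρ) = 4.07×10⁻⁴/(1.24×10⁻⁴ × 1.05) = 3.13 m/s
Around a high, pressure-gradient force acts outward with centrifugal, so Coriolis balances both:
fV = (1/ρ)|∂P/∂n| + V²/R  →  V² − fR·V + fR·V_g = 0
With fR = 1.24×10⁻⁴ × 286×10³ m = 35.4 m/s:
V = [fR − √((fR)² − 4 fR V_g)]/2 = [35.4 − √(35.4² − 4×35.4×3.13)]/2 = 3.47 m/s
Supergeostrophic (V > V_g = 3.13 m/s), as expected around a high.
Converting: 3.47 m/s × 1.944 = 6.75 knots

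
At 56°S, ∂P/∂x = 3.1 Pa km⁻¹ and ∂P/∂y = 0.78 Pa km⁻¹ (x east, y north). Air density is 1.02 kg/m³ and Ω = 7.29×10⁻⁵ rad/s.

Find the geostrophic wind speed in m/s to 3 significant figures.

Coriolis parameter at 56°S:
f = 2Ω sin φ = 2 × 7.29×10⁻⁵ × sin 56° = 1.21×10⁻⁴ s⁻¹
In the Southern Hemisphere f is negative: f = −1.21×10⁻⁴ s⁻¹.
Component geostrophic relations (x east, y north):
u_g = −(1/(fρ)) ∂P/∂y,  v_g = (1/(fρ)) ∂P/∂x
u_g = −(0.78×10⁻³)/(−1.21×10⁻⁴ × 1.02) = 6.33 m/s;  v_g = (3.1×10⁻³)/(−1.21×10⁻⁴ × 1.02) = −25.1 m/s
|V_g| = √(u_g² + v_g²) = 25.9 m/s

25.9 m/s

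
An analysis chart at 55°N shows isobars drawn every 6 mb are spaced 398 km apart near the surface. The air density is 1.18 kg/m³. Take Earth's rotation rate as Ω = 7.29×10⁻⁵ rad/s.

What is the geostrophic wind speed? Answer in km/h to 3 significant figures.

38.5 km/h

Coriolis parameter at 55°N:
f = 2Ω sin φ = 2 × 7.29×10⁻⁵ × sin 55° = 1.19×10⁻⁴ s⁻¹
Pressure gradient: |∂P/∂n| = 600 Pa / 398000 m = 1.51×10⁻³ Pa/m
Geostrophic balance (pressure-gradient force = Coriolis force):
V_g = (1/(fρ)) |∂P/∂n| = 1.51×10⁻³ / (1.19×10⁻⁴ × 1.18) = 10.7 m/s
Converting: 10.7 m/s × 3.6 = 38.5 km/h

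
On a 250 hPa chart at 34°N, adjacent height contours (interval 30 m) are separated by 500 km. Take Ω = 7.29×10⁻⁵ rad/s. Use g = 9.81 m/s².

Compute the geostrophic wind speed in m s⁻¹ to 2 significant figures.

7.2 m s⁻¹

Coriolis parameter at 34°N:
f = 2Ω sin φ = 2 × 7.29×10⁻⁵ × sin 34° = 8.15×10⁻⁵ s⁻¹
Height gradient: |∂Z/∂n| = 30 m / 500000 m = 6.00×10⁻⁵
On a pressure surface, geostrophic balance gives V_g = (g/f)|∂Z/∂n|:
V_g = 9.81 × 6.00×10⁻⁵ / 8.15×10⁻⁵ = 7.22 m/s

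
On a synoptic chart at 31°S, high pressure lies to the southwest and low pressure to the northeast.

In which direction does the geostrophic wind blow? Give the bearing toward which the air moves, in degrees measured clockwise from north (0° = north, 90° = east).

315°

The pressure-gradient force points toward the northeast (bearing 045°).
Geostrophic balance: in the Southern Hemisphere the Coriolis force deflects motion to the left, so the geostrophic wind blows 90° to the left of the pressure-gradient force (low pressure on the right).
Rotating 045° by 90° counterclockwise gives 315° — the wind blows toward the northwest.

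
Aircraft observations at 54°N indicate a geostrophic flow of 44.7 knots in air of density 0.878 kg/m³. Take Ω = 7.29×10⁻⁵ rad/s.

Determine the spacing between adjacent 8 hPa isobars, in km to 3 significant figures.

336 km

Coriolis parameter at 54°N:
f = 2Ω sin φ = 2 × 7.29×10⁻⁵ × sin 54° = 1.18×10⁻⁴ s⁻¹
Wind speed in SI: 44.7 knots = 23.0 m/s
Geostrophic balance rearranged: |∂P/∂n| = f ρ V_g
|∂P/∂n| = 1.18×10⁻⁴ × 0.878 × 23.0 = 2.38×10⁻³ Pa/m
Isobar spacing: Δn = ΔP/|∂P/∂n| = 800 Pa / 2.38×10⁻³ Pa/m = 335919 m ≈ 336 km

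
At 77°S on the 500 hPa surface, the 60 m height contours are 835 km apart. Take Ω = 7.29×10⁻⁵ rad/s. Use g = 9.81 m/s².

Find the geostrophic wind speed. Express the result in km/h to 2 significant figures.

18 km/h

Coriolis parameter at 77°S:
f = 2Ω sin φ = 2 × 7.29×10⁻⁵ × sin 77° = 1.42×10⁻⁴ s⁻¹
Height gradient: |∂Z/∂n| = 60 m / 835000 m = 7.19×10⁻⁵
On a pressure surface, geostrophic balance gives V_g = (g/f)|∂Z/∂n|:
V_g = 9.81 × 7.19×10⁻⁵ / 1.42×10⁻⁴ = 4.96 m/s
Converting: 4.96 m/s × 3.6 = 18 km/h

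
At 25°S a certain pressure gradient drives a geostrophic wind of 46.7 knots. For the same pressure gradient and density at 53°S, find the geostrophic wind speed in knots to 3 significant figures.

With the same pressure gradient and density, V_g ∝ 1/f ∝ 1/sin φ.
V₂ = V₁ · sin φ₁ / sin φ₂ = 46.7 × sin 25° / sin 53°
V₂ = 46.7 × 0.4226/0.7986 = 24.7 knots

24.7 knots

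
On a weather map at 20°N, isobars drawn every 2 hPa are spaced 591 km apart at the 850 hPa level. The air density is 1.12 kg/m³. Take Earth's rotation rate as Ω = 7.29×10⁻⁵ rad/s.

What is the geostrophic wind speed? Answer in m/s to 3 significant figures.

Coriolis parameter at 20°N:
f = 2Ω sin φ = 2 × 7.29×10⁻⁵ × sin 20° = 4.99×10⁻⁵ s⁻¹
Pressure gradient: |∂P/∂n| = 200 Pa / 591000 m = 3.38×10⁻⁴ Pa/m
Geostrophic balance (pressure-gradient force = Coriolis force):
V_g = (1/(fρ)) |∂P/∂n| = 3.38×10⁻⁴ / (4.99×10⁻⁵ × 1.12) = 6.06 m/s

6.06 m/s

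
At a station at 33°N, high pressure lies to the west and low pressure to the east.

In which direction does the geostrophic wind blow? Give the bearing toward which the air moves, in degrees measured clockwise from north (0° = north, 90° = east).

180°

The pressure-gradient force points toward the east (bearing 090°).
Geostrophic balance: in the Northern Hemisphere the Coriolis force deflects motion to the right, so the geostrophic wind blows 90° to the right of the pressure-gradient force (low pressure on the left).
Rotating 090° by 90° clockwise gives 180° — the wind blows toward the south.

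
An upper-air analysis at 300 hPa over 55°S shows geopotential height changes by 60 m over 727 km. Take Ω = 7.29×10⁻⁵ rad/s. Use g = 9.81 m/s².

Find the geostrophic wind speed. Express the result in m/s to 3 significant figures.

6.78 m/s

Coriolis parameter at 55°S:
f = 2Ω sin φ = 2 × 7.29×10⁻⁵ × sin 55° = 1.19×10⁻⁴ s⁻¹
Height gradient: |∂Z/∂n| = 60 m / 727000 m = 8.25×10⁻⁵
On a pressure surface, geostrophic balance gives V_g = (g/f)|∂Z/∂n|:
V_g = 9.81 × 8.25×10⁻⁵ / 1.19×10⁻⁴ = 6.78 m/s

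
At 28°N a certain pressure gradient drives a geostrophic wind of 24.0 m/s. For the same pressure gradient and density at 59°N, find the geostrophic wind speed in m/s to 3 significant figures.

With the same pressure gradient and density, V_g ∝ 1/f ∝ 1/sin φ.
V₂ = V₁ · sin φ₁ / sin φ₂ = 24.0 × sin 28° / sin 59°
V₂ = 24.0 × 0.4695/0.8572 = 13.1 m/s

13.1 m/s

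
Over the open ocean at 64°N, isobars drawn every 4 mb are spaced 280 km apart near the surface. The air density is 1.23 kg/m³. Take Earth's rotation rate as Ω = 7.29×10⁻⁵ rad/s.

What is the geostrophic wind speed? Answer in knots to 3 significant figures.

Coriolis parameter at 64°N:
f = 2Ω sin φ = 2 × 7.29×10⁻⁵ × sin 64° = 1.31×10⁻⁴ s⁻¹
Pressure gradient: |∂P/∂n| = 400 Pa / 280000 m = 1.43×10⁻³ Pa/m
Geostrophic balance (pressure-gradient force = Coriolis force):
V_g = (1/(fρ)) |∂P/∂n| = 1.43×10⁻³ / (1.31×10⁻⁴ × 1.23) = 8.86 m/s
Converting: 8.86 m/s × 1.944 = 17.2 knots

17.2 knots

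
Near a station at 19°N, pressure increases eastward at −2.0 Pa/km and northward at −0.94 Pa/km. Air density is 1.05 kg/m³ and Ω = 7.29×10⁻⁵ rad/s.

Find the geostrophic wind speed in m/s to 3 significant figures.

44.3 m/s

Coriolis parameter at 19°N:
f = 2Ω sin φ = 2 × 7.29×10⁻⁵ × sin 19° = 4.75×10⁻⁵ s⁻¹
Component geostrophic relations (x east, y north):
u_g = −(1/(fρ)) ∂P/∂y,  v_g = (1/(fρ)) ∂P/∂x
u_g = −(−0.94×10⁻³)/(4.75×10⁻⁵ × 1.05) = 18.9 m/s;  v_g = (−2.0×10⁻³)/(4.75×10⁻⁵ × 1.05) = −40.1 m/s
|V_g| = √(u_g² + v_g²) = 44.3 m/s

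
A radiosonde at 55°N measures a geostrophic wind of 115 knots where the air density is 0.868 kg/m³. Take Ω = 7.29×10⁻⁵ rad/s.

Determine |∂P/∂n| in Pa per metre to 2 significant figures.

Coriolis parameter at 55°N:
f = 2Ω sin φ = 2 × 7.29×10⁻⁵ × sin 55° = 1.19×10⁻⁴ s⁻¹
Wind speed in SI: 115 knots = 59.2 m/s
Geostrophic balance rearranged: |∂P/∂n| = f ρ V_g
|∂P/∂n| = 1.19×10⁻⁴ × 0.868 × 59.2 = 6.13×10⁻³ Pa/m

6.1×10⁻³ Pa/m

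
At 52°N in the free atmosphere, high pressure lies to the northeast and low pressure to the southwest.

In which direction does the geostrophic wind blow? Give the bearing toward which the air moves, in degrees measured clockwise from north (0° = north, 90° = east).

The pressure-gradient force points toward the southwest (bearing 225°).
Geostrophic balance: in the Northern Hemisphere the Coriolis force deflects motion to the right, so the geostrophic wind blows 90° to the right of the pressure-gradient force (low pressure on the left).
Rotating 225° by 90° clockwise gives 315° — the wind blows toward the northwest.

315°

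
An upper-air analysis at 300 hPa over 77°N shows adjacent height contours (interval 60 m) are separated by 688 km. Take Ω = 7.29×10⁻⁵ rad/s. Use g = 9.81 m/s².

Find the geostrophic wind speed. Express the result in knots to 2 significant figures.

Coriolis parameter at 77°N:
f = 2Ω sin φ = 2 × 7.29×10⁻⁵ × sin 77° = 1.42×10⁻⁴ s⁻¹
Height gradient: |∂Z/∂n| = 60 m / 688000 m = 8.72×10⁻⁵
On a pressure surface, geostrophic balance gives V_g = (g/f)|∂Z/∂n|:
V_g = 9.81 × 8.72×10⁻⁵ / 1.42×10⁻⁴ = 6.02 m/s
Converting: 6.02 m/s × 1.944 = 12 knots

12 knots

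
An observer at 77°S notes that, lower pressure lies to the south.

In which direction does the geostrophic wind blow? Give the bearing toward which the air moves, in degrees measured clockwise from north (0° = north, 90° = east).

090°

The pressure-gradient force points toward the south (bearing 180°).
Geostrophic balance: in the Southern Hemisphere the Coriolis force deflects motion to the left, so the geostrophic wind blows 90° to the left of the pressure-gradient force (low pressure on the right).
Rotating 180° by 90° counterclockwise gives 090° — the wind blows toward the east.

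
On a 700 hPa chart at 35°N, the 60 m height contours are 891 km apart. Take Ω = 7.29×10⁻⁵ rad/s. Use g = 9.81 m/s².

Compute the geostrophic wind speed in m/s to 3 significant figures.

Coriolis parameter at 35°N:
f = 2Ω sin φ = 2 × 7.29×10⁻⁵ × sin 35° = 8.36×10⁻⁵ s⁻¹
Height gradient: |∂Z/∂n| = 60 m / 891000 m = 6.73×10⁻⁵
On a pressure surface, geostrophic balance gives V_g = (g/f)|∂Z/∂n|:
V_g = 9.81 × 6.73×10⁻⁵ / 8.36×10⁻⁵ = 7.90 m/s

7.90 m/s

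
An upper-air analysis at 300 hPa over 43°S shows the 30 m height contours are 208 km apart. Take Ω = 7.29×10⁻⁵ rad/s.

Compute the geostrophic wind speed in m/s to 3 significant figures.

14.2 m/s

Coriolis parameter at 43°S:
f = 2Ω sin φ = 2 × 7.29×10⁻⁵ × sin 43° = 9.94×10⁻⁵ s⁻¹
Height gradient: |∂Z/∂n| = 30 m / 208000 m = 1.44×10⁻⁴
On a pressure surface, geostrophic balance gives V_g = (g/f)|∂Z/∂n|:
V_g = 9.81 × 1.44×10⁻⁴ / 9.94×10⁻⁵ = 14.2 m/s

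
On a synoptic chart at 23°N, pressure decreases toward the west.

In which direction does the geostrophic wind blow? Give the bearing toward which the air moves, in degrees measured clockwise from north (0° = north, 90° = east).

The pressure-gradient force points toward the west (bearing 270°).
Geostrophic balance: in the Northern Hemisphere the Coriolis force deflects motion to the right, so the geostrophic wind blows 90° to the right of the pressure-gradient force (low pressure on the left).
Rotating 270° by 90° clockwise gives 000° — the wind blows toward the north.

000°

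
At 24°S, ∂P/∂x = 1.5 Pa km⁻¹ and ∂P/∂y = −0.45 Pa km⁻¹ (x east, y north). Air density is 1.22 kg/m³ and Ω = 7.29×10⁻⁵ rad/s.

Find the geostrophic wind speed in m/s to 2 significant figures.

Coriolis parameter at 24°S:
f = 2Ω sin φ = 2 × 7.29×10⁻⁵ × sin 24° = 5.93×10⁻⁵ s⁻¹
In the Southern Hemisphere f is negative: f = −5.93×10⁻⁵ s⁻¹.
Component geostrophic relations (x east, y north):
u_g = −(1/(fρ)) ∂P/∂y,  v_g = (1/(fρ)) ∂P/∂x
u_g = −(−0.45×10⁻³)/(−5.93×10⁻⁵ × 1.22) = −6.22 m/s;  v_g = (1.5×10⁻³)/(−5.93×10⁻⁵ × 1.22) = −20.7 m/s
|V_g| = √(u_g² + v_g²) = 21.6 m/s

22 m/s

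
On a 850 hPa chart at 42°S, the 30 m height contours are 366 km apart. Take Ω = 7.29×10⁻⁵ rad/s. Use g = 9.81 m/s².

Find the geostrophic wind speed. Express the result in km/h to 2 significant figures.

Coriolis parameter at 42°S:
f = 2Ω sin φ = 2 × 7.29×10⁻⁵ × sin 42° = 9.76×10⁻⁵ s⁻¹
Height gradient: |∂Z/∂n| = 30 m / 366000 m = 8.20×10⁻⁵
On a pressure surface, geostrophic balance gives V_g = (g/f)|∂Z/∂n|:
V_g = 9.81 × 8.20×10⁻⁵ / 9.76×10⁻⁵ = 8.24 m/s
Converting: 8.24 m/s × 3.6 = 30 km/h

30 km/h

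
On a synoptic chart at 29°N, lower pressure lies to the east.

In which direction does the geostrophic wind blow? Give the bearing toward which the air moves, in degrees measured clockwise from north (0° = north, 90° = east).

The pressure-gradient force points toward the east (bearing 090°).
Geostrophic balance: in the Northern Hemisphere the Coriolis force deflects motion to the right, so the geostrophic wind blows 90° to the right of the pressure-gradient force (low pressure on the left).
Rotating 090° by 90° clockwise gives 180° — the wind blows toward the south.

180°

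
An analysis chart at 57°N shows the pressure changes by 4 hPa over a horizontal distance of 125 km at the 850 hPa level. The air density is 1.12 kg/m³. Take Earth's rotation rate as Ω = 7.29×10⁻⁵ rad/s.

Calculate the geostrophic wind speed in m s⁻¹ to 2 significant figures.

23 m s⁻¹

Coriolis parameter at 57°N:
f = 2Ω sin φ = 2 × 7.29×10⁻⁵ × sin 57° = 1.22×10⁻⁴ s⁻¹
Pressure gradient: |∂P/∂n| = 400 Pa / 125000 m = 3.20×10⁻³ Pa/m
Geostrophic balance (pressure-gradient force = Coriolis force):
V_g = (1/(fρ)) |∂P/∂n| = 3.20×10⁻³ / (1.22×10⁻⁴ × 1.12) = 23.4 m/s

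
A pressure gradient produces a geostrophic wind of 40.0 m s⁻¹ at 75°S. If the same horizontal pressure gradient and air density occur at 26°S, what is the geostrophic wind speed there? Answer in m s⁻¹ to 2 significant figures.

88 m s⁻¹

With the same pressure gradient and density, V_g ∝ 1/f ∝ 1/sin φ.
V₂ = V₁ · sin φ₁ / sin φ₂ = 40.0 × sin 75° / sin 26°
V₂ = 40.0 × 0.9659/0.4384 = 88 m s⁻¹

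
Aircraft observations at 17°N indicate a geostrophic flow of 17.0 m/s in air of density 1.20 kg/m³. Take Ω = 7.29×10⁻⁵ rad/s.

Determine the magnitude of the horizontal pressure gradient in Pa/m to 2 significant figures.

8.7×10⁻⁴ Pa/m

Coriolis parameter at 17°N:
f = 2Ω sin φ = 2 × 7.29×10⁻⁵ × sin 17° = 4.26×10⁻⁵ s⁻¹
Geostrophic balance rearranged: |∂P/∂n| = f ρ V_g
|∂P/∂n| = 4.26×10⁻⁵ × 1.20 × 17.0 = 8.70×10⁻⁴ Pa/m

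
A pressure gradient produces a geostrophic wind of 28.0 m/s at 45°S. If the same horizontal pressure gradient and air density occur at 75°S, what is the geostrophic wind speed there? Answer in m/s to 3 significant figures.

20.5 m/s

With the same pressure gradient and density, V_g ∝ 1/f ∝ 1/sin φ.
V₂ = V₁ · sin φ₁ / sin φ₂ = 28.0 × sin 45° / sin 75°
V₂ = 28.0 × 0.7071/0.9659 = 20.5 m/s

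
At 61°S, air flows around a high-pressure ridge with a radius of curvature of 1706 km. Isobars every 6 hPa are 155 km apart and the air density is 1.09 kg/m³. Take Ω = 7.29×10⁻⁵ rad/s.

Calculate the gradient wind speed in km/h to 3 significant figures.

118 km/h

Coriolis parameter at 61°S:
f = 2Ω sin φ = 2 × 7.29×10⁻⁵ × sin 61° = 1.28×10⁻⁴ s⁻¹
Pressure gradient: |∂P/∂n| = 600 Pa / 155000 m = 3.87×10⁻³ Pa/m
Geostrophic speed: V_g = |∂P/∂n|/(fρ) = 3.87×10⁻³/(1.28×10⁻⁴ × 1.09) = 27.8 m/s
Around a high, pressure-gradient force acts outward with centrifugal, so Coriolis balances both:
fV = (1/ρ)|∂P/∂n| + V²/R  →  V² − fR·V + fR·V_g = 0
With fR = 1.28×10⁻⁴ × 1706×10³ m = 218 m/s:
V = [fR − √((fR)² − 4 fR V_g)]/2 = [218 − √(218² − 4×218×27.8)]/2 = 32.8 m/s
Supergeostrophic (V > V_g = 27.8 m/s), as expected around a high.
Converting: 32.8 m/s × 3.6 = 118 km/h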